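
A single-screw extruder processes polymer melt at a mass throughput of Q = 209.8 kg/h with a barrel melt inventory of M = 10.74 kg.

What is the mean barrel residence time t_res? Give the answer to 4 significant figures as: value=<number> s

Throughput in SI: Q_s = 209.8 kg/h ÷ 3600 s/h = 0.0582778 kg/s
Mean residence time: t_res = M/Q_s = 10.74 kg / 0.0582778 kg/s = 184.29 s

value=184.3 s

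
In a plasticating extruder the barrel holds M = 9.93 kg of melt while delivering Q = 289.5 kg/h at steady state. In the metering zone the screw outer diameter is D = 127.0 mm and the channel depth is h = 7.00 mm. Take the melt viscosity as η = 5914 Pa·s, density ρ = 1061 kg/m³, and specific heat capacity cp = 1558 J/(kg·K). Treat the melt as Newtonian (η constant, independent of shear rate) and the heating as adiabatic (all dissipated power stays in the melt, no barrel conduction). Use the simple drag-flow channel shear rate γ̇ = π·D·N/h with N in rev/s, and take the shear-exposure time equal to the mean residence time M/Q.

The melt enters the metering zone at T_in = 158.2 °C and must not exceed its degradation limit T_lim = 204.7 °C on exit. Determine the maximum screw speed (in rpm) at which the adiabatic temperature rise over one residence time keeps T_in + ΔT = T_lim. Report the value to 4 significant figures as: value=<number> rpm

value=10.80 rpm

Throughput in SI: Q_s = 289.5 kg/h ÷ 3600 s/h = 0.0804167 kg/s
t_res = M / Q_s = 9.93 / 0.0804167 = 123.482 s
D = 127.0 mm = 0.127 m;  h = 7.00 mm = 0.007 m
ΔT_a = T_lim − T_in = 204.7 °C − 158.2 °C = 46.5 K
Invert ΔT = ηγ̇²t_res/(ρcp) for γ̇: γ̇_max² = ΔT_a ρ cp / (η t_res) = 46.5·1061·1558 / (5914·123.482) = 105.257 s⁻²
γ̇_max = √105.257 = 10.2595 s⁻¹
N_max = γ̇_max h / (πD) = 10.2595·0.007/(π·0.127) = 0.179999 rev/s → ×60 = 10.7999 rpm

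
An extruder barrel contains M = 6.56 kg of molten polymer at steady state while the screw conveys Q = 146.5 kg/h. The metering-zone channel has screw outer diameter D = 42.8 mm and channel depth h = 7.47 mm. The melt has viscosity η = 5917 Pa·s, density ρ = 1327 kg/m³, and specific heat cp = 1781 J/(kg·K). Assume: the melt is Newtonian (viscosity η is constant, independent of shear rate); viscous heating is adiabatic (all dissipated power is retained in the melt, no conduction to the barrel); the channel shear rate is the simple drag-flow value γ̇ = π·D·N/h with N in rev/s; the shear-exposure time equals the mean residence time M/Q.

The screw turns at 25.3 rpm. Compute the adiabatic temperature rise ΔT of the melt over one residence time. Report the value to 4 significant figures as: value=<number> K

Convert throughput: Q = 146.5 kg/h = 146.5/3600 = 0.0406944 kg/s
t_res = M / Q_s = 6.56 / 0.0406944 = 161.201 s
Convert to SI: D = 0.0428 m, h = 0.00747 m, N = 25.3/60 = 0.421667 rev/s
Shear rate: γ̇ = πDN/h = π·0.0428·0.421667/0.00747 = 7.59001 s⁻¹
Adiabatic rise: ΔT = η γ̇² t_res / (ρ cp) = 5917·(7.59001)²·161.201 / (1327·1781) = 23.2498 K

value=23.25 K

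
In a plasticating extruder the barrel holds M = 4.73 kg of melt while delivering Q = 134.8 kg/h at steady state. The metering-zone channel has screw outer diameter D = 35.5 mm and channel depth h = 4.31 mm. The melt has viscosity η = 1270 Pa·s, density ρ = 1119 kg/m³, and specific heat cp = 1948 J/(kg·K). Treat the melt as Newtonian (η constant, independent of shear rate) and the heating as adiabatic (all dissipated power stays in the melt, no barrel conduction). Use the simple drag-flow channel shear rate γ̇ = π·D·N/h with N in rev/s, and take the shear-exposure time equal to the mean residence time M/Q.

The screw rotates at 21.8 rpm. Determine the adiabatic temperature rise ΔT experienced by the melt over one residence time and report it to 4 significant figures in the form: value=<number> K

value=6.505 K

Throughput in SI: Q_s = 134.8 kg/h ÷ 3600 s/h = 0.0374444 kg/s
t_res = M / Q_s = 4.73 ÷ 0.0374444 = 126.32 s
Geometry in metres: D = 35.5 mm → 0.0355 m, h = 4.31 mm → 0.00431 m; screw speed N = 21.8 rpm = 0.363333 rev/s
γ̇ = π·D·N / h = π · 0.0355 · 0.363333 / 0.00431 = 9.4017 s⁻¹
ΔT = η·γ̇²·t_res / (ρ·cp) = 1270 · (9.4017)² · 126.32 / (1119 · 1948) = 6.50535 K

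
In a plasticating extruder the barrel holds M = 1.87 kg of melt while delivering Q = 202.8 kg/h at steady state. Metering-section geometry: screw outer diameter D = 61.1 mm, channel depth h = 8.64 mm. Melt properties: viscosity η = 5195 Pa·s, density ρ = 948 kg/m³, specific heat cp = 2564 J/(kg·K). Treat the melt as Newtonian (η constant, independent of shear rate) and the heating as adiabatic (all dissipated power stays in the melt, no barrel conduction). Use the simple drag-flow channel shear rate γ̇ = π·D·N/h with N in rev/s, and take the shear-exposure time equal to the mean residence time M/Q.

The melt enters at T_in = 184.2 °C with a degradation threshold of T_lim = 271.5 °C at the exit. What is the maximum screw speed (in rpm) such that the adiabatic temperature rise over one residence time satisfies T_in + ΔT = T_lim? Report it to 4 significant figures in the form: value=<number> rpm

Q_s = Q / 3600 = 202.8 / 3600 = 0.0563333 kg/s
t_res = M / Q_s = 1.87 ÷ 0.0563333 = 33.1953 s
D = 61.1 mm = 0.0611 m;  h = 8.64 mm = 0.00864 m
Allowable rise: ΔT_a = T_lim − T_in = 271.5 − 184.2 = 87.3 K
γ̇_max² = ΔT_a·ρ·cp / (η·t_res) = [87.3 × 948 × 2564] / [5195 × 33.1953] = 1230.49 s⁻²
Take the square root: γ̇_max = √(1230.49) = 35.0784 s⁻¹
Solve γ̇ = πDN/h for N: N_max = γ̇_max·h/(π·D) = 35.0784 × 0.00864 / (π × 0.0611) = 1.57893 rev/s = 94.7356 rpm

value=94.74 rpm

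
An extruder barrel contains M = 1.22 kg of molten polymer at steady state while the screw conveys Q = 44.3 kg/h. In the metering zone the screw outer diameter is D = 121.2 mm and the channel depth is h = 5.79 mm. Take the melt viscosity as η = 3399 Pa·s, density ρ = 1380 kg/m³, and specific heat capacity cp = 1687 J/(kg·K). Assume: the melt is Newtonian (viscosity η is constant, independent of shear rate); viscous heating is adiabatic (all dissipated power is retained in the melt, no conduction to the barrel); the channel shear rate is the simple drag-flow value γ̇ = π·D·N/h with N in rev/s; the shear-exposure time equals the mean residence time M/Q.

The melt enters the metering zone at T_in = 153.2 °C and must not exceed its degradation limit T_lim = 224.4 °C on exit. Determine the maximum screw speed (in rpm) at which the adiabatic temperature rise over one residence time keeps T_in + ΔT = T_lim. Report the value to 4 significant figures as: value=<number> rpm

Q_s = Q / 3600 = 44.3 / 3600 = 0.0123056 kg/s
Mean residence time: t_res = M/Q_s = 1.22 kg / 0.0123056 kg/s = 99.1422 s
Convert to metres: D = 0.1212 m, h = 0.00579 m
Allowable rise: ΔT_a = T_lim − T_in = 224.4 − 153.2 = 71.2 K
γ̇_max² = ΔT_a·ρ·cp/(η·t_res) = 71.2·1380·1687/(3399·99.1422) = 491.886 s⁻²
Take the square root: γ̇_max = √(491.886) = 22.1785 s⁻¹
N_max = γ̇_max·h / (π·D) = 22.1785 · 0.00579 / (π · 0.1212) = 0.337255 rev/s = 20.2353 rpm

value=20.24 rpm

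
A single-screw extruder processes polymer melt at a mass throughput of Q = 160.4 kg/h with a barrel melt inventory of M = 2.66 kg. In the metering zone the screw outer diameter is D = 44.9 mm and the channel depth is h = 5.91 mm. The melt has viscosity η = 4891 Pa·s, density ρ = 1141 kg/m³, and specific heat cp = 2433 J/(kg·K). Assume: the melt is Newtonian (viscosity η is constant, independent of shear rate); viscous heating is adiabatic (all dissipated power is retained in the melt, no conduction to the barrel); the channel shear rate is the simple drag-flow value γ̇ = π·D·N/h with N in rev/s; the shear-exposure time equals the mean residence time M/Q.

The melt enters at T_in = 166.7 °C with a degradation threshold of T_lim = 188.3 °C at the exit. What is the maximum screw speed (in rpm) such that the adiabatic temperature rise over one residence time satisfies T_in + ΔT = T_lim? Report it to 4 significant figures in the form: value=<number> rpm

Convert throughput: Q = 160.4 kg/h = 160.4/3600 = 0.0445556 kg/s
t_res = M / Q_s = 2.66 ÷ 0.0445556 = 59.7007 s
Geometry in SI: D = 44.9 mm → 0.0449 m, h = 5.91 mm → 0.00591 m
Allowable rise: ΔT_a = T_lim − T_in = 188.3 − 166.7 = 21.6 K
γ̇_max² = ΔT_a·ρ·cp / (η·t_res) = [21.6 × 1141 × 2433] / [4891 × 59.7007] = 205.354 s⁻²
γ̇_max = sqrt(205.354) = 14.3302 s⁻¹
Solve γ̇ = πDN/h for N: N_max = γ̇_max·h/(π·D) = 14.3302 × 0.00591 / (π × 0.0449) = 0.600404 rev/s = 36.0242 rpm

value=36.02 rpm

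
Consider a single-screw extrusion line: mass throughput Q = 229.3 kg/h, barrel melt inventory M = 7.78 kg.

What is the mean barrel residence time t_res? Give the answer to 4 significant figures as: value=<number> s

Q_s = Q / 3600 = 229.3 / 3600 = 0.0636944 kg/s
Mean residence time: t_res = M/Q_s = 7.78 kg / 0.0636944 kg/s = 122.146 s

value=122.1 s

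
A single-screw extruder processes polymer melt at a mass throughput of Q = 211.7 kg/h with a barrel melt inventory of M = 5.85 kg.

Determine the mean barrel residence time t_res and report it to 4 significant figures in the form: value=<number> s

Throughput in SI: Q_s = 211.7 kg/h ÷ 3600 s/h = 0.0588056 kg/s
t_res = M / Q_s = 5.85 ÷ 0.0588056 = 99.4804 s

value=99.48 s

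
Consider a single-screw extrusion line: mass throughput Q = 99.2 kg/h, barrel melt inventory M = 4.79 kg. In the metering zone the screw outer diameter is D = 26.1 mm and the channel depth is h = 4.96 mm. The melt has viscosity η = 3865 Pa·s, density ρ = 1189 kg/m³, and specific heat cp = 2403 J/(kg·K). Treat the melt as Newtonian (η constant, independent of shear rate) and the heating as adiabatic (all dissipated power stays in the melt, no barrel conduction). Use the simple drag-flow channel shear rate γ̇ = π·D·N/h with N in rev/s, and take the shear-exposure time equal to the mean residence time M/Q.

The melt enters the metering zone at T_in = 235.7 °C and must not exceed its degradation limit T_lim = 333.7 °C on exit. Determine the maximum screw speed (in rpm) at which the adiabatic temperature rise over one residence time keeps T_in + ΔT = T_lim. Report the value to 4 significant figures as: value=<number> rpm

value=74.09 rpm

Throughput in SI: Q_s = 99.2 kg/h ÷ 3600 s/h = 0.0275556 kg/s
t_res = M / Q_s = 4.79 / 0.0275556 = 173.831 s
Convert to metres: D = 0.0261 m, h = 0.00496 m
ΔT_a = T_lim − T_in = 333.7 − 235.7 = 98 K
Invert ΔT = ηγ̇²t_res/(ρcp) for γ̇: γ̇_max² = ΔT_a ρ cp / (η t_res) = 98·1189·2403 / (3865·173.831) = 416.76 s⁻²
γ̇_max = √416.76 = 20.4147 s⁻¹
Solve γ̇ = πDN/h for N: N_max = γ̇_max·h/(π·D) = 20.4147 × 0.00496 / (π × 0.0261) = 1.23491 rev/s = 74.0944 rpm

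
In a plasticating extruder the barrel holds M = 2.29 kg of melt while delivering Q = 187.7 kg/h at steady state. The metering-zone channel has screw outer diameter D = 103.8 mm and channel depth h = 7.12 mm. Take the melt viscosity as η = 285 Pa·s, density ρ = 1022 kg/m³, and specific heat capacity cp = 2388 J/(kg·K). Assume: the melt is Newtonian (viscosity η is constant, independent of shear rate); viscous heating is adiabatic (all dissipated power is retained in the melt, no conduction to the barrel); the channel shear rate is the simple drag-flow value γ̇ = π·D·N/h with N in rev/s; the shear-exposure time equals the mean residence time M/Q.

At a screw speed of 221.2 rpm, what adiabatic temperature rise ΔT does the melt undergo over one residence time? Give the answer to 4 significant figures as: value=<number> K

value=146.2 K

Throughput in SI: Q_s = 187.7 kg/h ÷ 3600 s/h = 0.0521389 kg/s
Mean residence time: t_res = M/Q_s = 2.29 kg / 0.0521389 kg/s = 43.9212 s
Geometry in metres: D = 103.8 mm → 0.1038 m, h = 7.12 mm → 0.00712 m; screw speed N = 221.2 rpm = 3.68667 rev/s
Shear rate: γ̇ = πDN/h = π·0.1038·3.68667/0.00712 = 168.85 s⁻¹
Adiabatic rise: ΔT = η γ̇² t_res / (ρ cp) = 285·(168.85)²·43.9212 / (1022·2388) = 146.23 K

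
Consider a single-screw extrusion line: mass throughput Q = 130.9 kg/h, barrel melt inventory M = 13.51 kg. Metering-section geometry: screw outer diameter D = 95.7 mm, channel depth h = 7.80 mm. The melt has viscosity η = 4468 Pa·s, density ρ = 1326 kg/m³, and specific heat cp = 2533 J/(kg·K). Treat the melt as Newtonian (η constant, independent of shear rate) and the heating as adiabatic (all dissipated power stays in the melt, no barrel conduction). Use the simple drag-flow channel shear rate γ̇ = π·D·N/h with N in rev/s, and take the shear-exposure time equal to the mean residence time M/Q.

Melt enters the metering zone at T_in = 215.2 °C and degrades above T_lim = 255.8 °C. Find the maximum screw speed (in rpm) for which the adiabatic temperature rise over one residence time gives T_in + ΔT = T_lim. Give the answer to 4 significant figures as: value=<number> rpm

value=14.11 rpm

Throughput in SI: Q_s = 130.9 kg/h ÷ 3600 s/h = 0.0363611 kg/s
Mean residence time: t_res = M/Q_s = 13.51 kg / 0.0363611 kg/s = 371.551 s
Geometry in SI: D = 95.7 mm → 0.0957 m, h = 7.80 mm → 0.0078 m
ΔT_a = T_lim − T_in = 255.8 − 215.2 = 40.6 K
γ̇_max² = ΔT_a·ρ·cp/(η·t_res) = 40.6·1326·2533/(4468·371.551) = 82.1435 s⁻²
γ̇_max = √82.1435 = 9.06331 s⁻¹
N_max = γ̇_max·h / (π·D) = 9.06331 · 0.0078 / (π · 0.0957) = 0.235136 rev/s = 14.1082 rpm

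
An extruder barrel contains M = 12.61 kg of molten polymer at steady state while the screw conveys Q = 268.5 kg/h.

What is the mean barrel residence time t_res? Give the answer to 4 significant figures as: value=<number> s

value=169.1 s

Throughput in SI: Q_s = 268.5 kg/h ÷ 3600 s/h = 0.0745833 kg/s
Mean residence time: t_res = M/Q_s = 12.61 kg / 0.0745833 kg/s = 169.073 s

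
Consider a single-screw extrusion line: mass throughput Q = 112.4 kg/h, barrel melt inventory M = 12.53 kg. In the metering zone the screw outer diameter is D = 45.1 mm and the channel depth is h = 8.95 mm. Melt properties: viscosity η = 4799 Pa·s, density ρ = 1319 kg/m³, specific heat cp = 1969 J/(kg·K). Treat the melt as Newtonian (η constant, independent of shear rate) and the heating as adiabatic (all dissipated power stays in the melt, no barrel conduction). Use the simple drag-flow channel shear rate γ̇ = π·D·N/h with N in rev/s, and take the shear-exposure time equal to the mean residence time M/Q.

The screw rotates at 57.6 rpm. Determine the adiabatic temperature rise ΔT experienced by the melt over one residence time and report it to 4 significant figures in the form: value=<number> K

Convert throughput: Q = 112.4 kg/h = 112.4/3600 = 0.0312222 kg/s
t_res = M / Q_s = 12.53 / 0.0312222 = 401.317 s
Geometry in metres: D = 45.1 mm → 0.0451 m, h = 8.95 mm → 0.00895 m; screw speed N = 57.6 rpm = 0.96 rev/s
Shear rate: γ̇ = πDN/h = π·0.0451·0.96/0.00895 = 15.1976 s⁻¹
ΔT = η·γ̇²·t_res / (ρ·cp) = 4799 · (15.1976)² · 401.317 / (1319 · 1969) = 171.276 K

value=171.3 K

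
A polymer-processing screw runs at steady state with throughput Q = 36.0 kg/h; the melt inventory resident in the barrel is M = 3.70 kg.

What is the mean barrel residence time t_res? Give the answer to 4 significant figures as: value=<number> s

value=370.0 s

Q_s = Q / 3600 = 36.0 / 3600 = 0.01 kg/s
t_res = M / Q_s = 3.70 ÷ 0.01 = 370 s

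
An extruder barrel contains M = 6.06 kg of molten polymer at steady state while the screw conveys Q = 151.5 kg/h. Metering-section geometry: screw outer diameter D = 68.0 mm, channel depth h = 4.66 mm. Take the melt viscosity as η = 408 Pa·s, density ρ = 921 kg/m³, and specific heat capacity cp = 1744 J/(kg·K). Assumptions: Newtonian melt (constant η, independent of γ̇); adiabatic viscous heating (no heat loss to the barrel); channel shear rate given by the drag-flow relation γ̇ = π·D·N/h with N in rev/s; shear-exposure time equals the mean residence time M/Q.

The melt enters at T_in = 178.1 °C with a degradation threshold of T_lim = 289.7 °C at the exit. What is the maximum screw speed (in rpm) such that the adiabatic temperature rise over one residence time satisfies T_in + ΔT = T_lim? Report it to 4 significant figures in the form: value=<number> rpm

Q_s = Q / 3600 = 151.5 / 3600 = 0.0420833 kg/s
t_res = M / Q_s = 6.06 ÷ 0.0420833 = 144 s
Geometry in SI: D = 68.0 mm → 0.068 m, h = 4.66 mm → 0.00466 m
ΔT_a = T_lim − T_in = 289.7 °C − 178.1 °C = 111.6 K
γ̇_max² = ΔT_a·ρ·cp / (η·t_res) = [111.6 × 921 × 1744] / [408 × 144] = 3051.04 s⁻²
γ̇_max = sqrt(3051.04) = 55.2362 s⁻¹
Solve γ̇ = πDN/h for N: N_max = γ̇_max·h/(π·D) = 55.2362 × 0.00466 / (π × 0.068) = 1.2049 rev/s = 72.294 rpm

value=72.29 rpm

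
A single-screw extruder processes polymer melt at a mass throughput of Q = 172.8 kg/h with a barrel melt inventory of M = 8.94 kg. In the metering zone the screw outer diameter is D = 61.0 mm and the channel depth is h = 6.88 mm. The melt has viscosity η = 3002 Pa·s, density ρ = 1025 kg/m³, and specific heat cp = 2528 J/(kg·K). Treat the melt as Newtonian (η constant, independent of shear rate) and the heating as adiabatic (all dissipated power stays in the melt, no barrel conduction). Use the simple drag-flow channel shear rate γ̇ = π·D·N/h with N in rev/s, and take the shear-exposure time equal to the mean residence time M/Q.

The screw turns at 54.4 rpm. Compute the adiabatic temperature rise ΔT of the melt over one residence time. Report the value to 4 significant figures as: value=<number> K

Q_s = Q / 3600 = 172.8 / 3600 = 0.048 kg/s
t_res = M / Q_s = 8.94 ÷ 0.048 = 186.25 s
Geometry in metres: D = 61.0 mm → 0.061 m, h = 6.88 mm → 0.00688 m; screw speed N = 54.4 rpm = 0.906667 rev/s
γ̇ = π·D·N / h = π · 0.061 · 0.906667 / 0.00688 = 25.2545 s⁻¹
Adiabatic rise: ΔT = η γ̇² t_res / (ρ cp) = 3002·(25.2545)²·186.25 / (1025·2528) = 137.621 K

value=137.6 K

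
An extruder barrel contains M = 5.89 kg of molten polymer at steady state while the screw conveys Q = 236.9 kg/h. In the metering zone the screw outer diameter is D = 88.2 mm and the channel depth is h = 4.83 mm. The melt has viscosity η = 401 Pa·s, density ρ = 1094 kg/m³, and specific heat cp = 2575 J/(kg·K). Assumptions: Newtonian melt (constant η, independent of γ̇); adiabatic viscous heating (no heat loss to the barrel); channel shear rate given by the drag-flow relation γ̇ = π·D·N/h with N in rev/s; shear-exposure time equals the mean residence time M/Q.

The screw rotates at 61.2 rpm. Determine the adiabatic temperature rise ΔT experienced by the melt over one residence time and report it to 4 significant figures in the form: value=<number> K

Throughput in SI: Q_s = 236.9 kg/h ÷ 3600 s/h = 0.0658056 kg/s
t_res = M / Q_s = 5.89 ÷ 0.0658056 = 89.5061 s
D = 88.2 mm = 0.0882 m;  h = 4.83 mm = 0.00483 m;  N = 61.2 rpm / 60 = 1.02 rev/s
Shear rate: γ̇ = πDN/h = π·0.0882·1.02/0.00483 = 58.5156 s⁻¹
ΔT = η·γ̇²·t_res/(ρ·cp) = [401 × 58.5156² × 89.5061] / [1094 × 2575] = 43.626 K

value=43.63 K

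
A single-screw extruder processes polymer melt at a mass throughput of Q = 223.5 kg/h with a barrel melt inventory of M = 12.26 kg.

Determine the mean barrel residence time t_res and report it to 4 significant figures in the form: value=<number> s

value=197.5 s

Throughput in SI: Q_s = 223.5 kg/h ÷ 3600 s/h = 0.0620833 kg/s
t_res = M / Q_s = 12.26 ÷ 0.0620833 = 197.477 s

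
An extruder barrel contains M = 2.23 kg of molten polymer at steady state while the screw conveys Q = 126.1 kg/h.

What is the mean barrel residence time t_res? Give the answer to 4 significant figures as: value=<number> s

Throughput in SI: Q_s = 126.1 kg/h ÷ 3600 s/h = 0.0350278 kg/s
Mean residence time: t_res = M/Q_s = 2.23 kg / 0.0350278 kg/s = 63.6638 s

value=63.66 s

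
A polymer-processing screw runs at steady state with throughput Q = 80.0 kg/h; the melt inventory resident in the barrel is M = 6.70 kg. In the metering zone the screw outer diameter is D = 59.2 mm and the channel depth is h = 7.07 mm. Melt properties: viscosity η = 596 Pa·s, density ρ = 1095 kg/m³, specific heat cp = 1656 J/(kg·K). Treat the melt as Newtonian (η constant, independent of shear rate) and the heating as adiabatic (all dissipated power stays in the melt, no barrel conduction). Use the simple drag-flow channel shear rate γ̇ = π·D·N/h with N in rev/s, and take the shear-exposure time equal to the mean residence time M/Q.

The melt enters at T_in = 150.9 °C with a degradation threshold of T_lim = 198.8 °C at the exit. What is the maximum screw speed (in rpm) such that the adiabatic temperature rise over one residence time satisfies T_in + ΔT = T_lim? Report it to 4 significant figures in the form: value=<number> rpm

Convert throughput: Q = 80.0 kg/h = 80.0/3600 = 0.0222222 kg/s
Mean residence time: t_res = M/Q_s = 6.70 kg / 0.0222222 kg/s = 301.5 s
Convert to metres: D = 0.0592 m, h = 0.00707 m
ΔT_a = T_lim − T_in = 198.8 °C − 150.9 °C = 47.9 K
γ̇_max² = ΔT_a·ρ·cp/(η·t_res) = 47.9·1095·1656/(596·301.5) = 483.366 s⁻²
γ̇_max = √483.366 = 21.9856 s⁻¹
Solve γ̇ = πDN/h for N: N_max = γ̇_max·h/(π·D) = 21.9856 × 0.00707 / (π × 0.0592) = 0.835769 rev/s = 50.1461 rpm

value=50.15 rpm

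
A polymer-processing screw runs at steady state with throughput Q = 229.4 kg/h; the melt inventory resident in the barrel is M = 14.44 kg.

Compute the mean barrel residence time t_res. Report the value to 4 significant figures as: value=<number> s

Throughput in SI: Q_s = 229.4 kg/h ÷ 3600 s/h = 0.0637222 kg/s
Mean residence time: t_res = M/Q_s = 14.44 kg / 0.0637222 kg/s = 226.609 s

value=226.6 s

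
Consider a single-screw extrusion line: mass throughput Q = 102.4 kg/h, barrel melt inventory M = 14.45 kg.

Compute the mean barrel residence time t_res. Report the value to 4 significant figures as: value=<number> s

Throughput in SI: Q_s = 102.4 kg/h ÷ 3600 s/h = 0.0284444 kg/s
Mean residence time: t_res = M/Q_s = 14.45 kg / 0.0284444 kg/s = 508.008 s

value=508.0 s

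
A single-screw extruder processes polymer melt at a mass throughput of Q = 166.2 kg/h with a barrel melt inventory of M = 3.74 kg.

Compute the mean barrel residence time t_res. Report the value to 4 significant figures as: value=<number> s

Convert throughput: Q = 166.2 kg/h = 166.2/3600 = 0.0461667 kg/s
Mean residence time: t_res = M/Q_s = 3.74 kg / 0.0461667 kg/s = 81.0108 s

value=81.01 s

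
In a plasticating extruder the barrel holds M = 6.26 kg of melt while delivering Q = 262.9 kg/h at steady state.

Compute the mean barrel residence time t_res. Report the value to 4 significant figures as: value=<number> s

Convert throughput: Q = 262.9 kg/h = 262.9/3600 = 0.0730278 kg/s
t_res = M / Q_s = 6.26 / 0.0730278 = 85.7208 s

value=85.72 s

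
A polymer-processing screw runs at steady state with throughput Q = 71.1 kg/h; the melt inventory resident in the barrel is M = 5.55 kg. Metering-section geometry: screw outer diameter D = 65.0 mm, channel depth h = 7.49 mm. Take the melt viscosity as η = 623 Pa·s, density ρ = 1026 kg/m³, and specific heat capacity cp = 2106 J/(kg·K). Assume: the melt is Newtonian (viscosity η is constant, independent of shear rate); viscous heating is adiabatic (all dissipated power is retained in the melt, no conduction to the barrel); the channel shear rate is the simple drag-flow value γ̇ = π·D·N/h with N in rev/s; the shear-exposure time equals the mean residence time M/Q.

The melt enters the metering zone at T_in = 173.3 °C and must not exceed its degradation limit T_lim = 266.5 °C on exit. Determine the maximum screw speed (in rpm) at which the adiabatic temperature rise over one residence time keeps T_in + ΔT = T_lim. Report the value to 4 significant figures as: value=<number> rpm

Q_s = Q / 3600 = 71.1 / 3600 = 0.01975 kg/s
t_res = M / Q_s = 5.55 / 0.01975 = 281.013 s
Convert to metres: D = 0.065 m, h = 0.00749 m
Allowable rise: ΔT_a = T_lim − T_in = 266.5 − 173.3 = 93.2 K
Invert ΔT = ηγ̇²t_res/(ρcp) for γ̇: γ̇_max² = ΔT_a ρ cp / (η t_res) = 93.2·1026·2106 / (623·281.013) = 1150.29 s⁻²
γ̇_max = √1150.29 = 33.9159 s⁻¹
Solve γ̇ = πDN/h for N: N_max = γ̇_max·h/(π·D) = 33.9159 × 0.00749 / (π × 0.065) = 1.24401 rev/s = 74.6404 rpm

value=74.64 rpm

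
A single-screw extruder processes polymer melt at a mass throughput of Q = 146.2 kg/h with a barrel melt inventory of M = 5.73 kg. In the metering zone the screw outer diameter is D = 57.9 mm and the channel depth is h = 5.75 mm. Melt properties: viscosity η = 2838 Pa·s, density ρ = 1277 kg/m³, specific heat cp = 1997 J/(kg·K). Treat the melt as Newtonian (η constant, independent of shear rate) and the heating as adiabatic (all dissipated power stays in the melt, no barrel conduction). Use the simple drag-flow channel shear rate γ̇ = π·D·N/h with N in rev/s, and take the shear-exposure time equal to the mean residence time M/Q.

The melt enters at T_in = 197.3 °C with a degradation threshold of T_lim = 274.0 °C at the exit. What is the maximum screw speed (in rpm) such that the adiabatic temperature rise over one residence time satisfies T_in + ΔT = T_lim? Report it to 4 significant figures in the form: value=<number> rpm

Throughput in SI: Q_s = 146.2 kg/h ÷ 3600 s/h = 0.0406111 kg/s
Mean residence time: t_res = M/Q_s = 5.73 kg / 0.0406111 kg/s = 141.094 s
D = 57.9 mm = 0.0579 m;  h = 5.75 mm = 0.00575 m
ΔT_a = T_lim − T_in = 274.0 °C − 197.3 °C = 76.7 K
γ̇_max² = ΔT_a·ρ·cp/(η·t_res) = 76.7·1277·1997/(2838·141.094) = 488.475 s⁻²
Take the square root: γ̇_max = √(488.475) = 22.1015 s⁻¹
N_max = γ̇_max h / (πD) = 22.1015·0.00575/(π·0.0579) = 0.698651 rev/s → ×60 = 41.9191 rpm

value=41.92 rpm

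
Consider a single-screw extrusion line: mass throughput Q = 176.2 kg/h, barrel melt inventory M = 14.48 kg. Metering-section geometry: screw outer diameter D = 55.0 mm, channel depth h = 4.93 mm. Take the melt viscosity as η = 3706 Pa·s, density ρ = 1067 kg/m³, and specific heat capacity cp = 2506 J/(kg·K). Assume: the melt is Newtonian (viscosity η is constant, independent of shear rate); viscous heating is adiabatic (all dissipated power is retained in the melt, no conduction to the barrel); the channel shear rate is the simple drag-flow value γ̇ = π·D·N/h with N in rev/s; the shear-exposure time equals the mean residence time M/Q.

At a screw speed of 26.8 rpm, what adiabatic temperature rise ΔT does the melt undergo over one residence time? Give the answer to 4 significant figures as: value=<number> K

Q_s = Q / 3600 = 176.2 / 3600 = 0.0489444 kg/s
t_res = M / Q_s = 14.48 / 0.0489444 = 295.846 s
Convert to SI: D = 0.055 m, h = 0.00493 m, N = 26.8/60 = 0.446667 rev/s
γ̇ = π D N / h = (π)(0.055)(0.446667) / 0.00493 = 15.6549 s⁻¹
Adiabatic rise: ΔT = η γ̇² t_res / (ρ cp) = 3706·(15.6549)²·295.846 / (1067·2506) = 100.49 K

value=100.5 K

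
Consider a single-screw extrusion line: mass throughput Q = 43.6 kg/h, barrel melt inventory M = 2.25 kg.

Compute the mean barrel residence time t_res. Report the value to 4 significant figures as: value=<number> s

Convert throughput: Q = 43.6 kg/h = 43.6/3600 = 0.0121111 kg/s
t_res = M / Q_s = 2.25 ÷ 0.0121111 = 185.78 s

value=185.8 s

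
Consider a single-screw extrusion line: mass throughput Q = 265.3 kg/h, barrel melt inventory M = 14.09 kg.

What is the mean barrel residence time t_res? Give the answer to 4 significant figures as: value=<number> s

value=191.2 s

Throughput in SI: Q_s = 265.3 kg/h ÷ 3600 s/h = 0.0736944 kg/s
t_res = M / Q_s = 14.09 ÷ 0.0736944 = 191.195 s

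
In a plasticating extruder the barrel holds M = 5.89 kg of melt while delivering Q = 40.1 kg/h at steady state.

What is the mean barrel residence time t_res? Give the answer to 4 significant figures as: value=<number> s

value=528.8 s

Q_s = Q / 3600 = 40.1 / 3600 = 0.0111389 kg/s
Mean residence time: t_res = M/Q_s = 5.89 kg / 0.0111389 kg/s = 528.778 s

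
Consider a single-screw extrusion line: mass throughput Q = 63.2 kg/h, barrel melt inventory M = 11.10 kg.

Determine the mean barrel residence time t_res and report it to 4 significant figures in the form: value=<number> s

Convert throughput: Q = 63.2 kg/h = 63.2/3600 = 0.0175556 kg/s
Mean residence time: t_res = M/Q_s = 11.10 kg / 0.0175556 kg/s = 632.278 s

value=632.3 s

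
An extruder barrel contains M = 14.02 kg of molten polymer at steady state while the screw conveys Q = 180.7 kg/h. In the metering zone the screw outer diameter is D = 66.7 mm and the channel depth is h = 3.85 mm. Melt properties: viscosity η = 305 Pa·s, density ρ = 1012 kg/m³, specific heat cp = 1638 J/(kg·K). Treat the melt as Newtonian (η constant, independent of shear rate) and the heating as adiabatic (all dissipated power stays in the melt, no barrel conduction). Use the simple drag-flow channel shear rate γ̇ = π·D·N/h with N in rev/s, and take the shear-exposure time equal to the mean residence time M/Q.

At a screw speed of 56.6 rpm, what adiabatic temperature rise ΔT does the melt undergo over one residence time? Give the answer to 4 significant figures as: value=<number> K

value=135.5 K

Throughput in SI: Q_s = 180.7 kg/h ÷ 3600 s/h = 0.0501944 kg/s
t_res = M / Q_s = 14.02 ÷ 0.0501944 = 279.314 s
Convert to SI: D = 0.0667 m, h = 0.00385 m, N = 56.6/60 = 0.943333 rev/s
Shear rate: γ̇ = πDN/h = π·0.0667·0.943333/0.00385 = 51.3429 s⁻¹
ΔT = η·γ̇²·t_res/(ρ·cp) = [305 × 51.3429² × 279.314] / [1012 × 1638] = 135.475 K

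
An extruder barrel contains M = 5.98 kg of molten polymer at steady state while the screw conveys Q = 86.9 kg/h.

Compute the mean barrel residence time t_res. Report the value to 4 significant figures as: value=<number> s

value=247.7 s

Q_s = Q / 3600 = 86.9 / 3600 = 0.0241389 kg/s
Mean residence time: t_res = M/Q_s = 5.98 kg / 0.0241389 kg/s = 247.733 s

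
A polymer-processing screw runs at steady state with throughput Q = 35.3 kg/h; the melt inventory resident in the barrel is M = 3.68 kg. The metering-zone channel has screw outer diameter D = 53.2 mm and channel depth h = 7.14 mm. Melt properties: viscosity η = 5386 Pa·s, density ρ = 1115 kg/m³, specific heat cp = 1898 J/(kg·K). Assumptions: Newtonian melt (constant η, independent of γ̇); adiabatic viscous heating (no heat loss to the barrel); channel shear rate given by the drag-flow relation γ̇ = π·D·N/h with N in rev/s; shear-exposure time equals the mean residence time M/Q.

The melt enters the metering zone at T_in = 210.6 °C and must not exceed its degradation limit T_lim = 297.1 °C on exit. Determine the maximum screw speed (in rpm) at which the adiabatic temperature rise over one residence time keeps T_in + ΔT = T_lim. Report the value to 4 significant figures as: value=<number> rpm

Q_s = Q / 3600 = 35.3 / 3600 = 0.00980556 kg/s
t_res = M / Q_s = 3.68 / 0.00980556 = 375.297 s
Convert to metres: D = 0.0532 m, h = 0.00714 m
Allowable rise: ΔT_a = T_lim − T_in = 297.1 − 210.6 = 86.5 K
γ̇_max² = ΔT_a·ρ·cp / (η·t_res) = [86.5 × 1115 × 1898] / [5386 × 375.297] = 90.5618 s⁻²
γ̇_max = √90.5618 = 9.5164 s⁻¹
N_max = γ̇_max h / (πD) = 9.5164·0.00714/(π·0.0532) = 0.406546 rev/s → ×60 = 24.3927 rpm

value=24.39 rpm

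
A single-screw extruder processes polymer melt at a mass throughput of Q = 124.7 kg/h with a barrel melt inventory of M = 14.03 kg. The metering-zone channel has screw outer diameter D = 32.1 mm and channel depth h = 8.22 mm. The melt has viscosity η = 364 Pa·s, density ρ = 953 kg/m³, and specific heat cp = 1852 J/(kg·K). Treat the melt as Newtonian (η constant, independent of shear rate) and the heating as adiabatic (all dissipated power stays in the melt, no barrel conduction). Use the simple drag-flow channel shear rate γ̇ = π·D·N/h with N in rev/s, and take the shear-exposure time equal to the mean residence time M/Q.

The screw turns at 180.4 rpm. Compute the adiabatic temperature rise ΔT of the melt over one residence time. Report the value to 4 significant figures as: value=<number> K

value=113.7 K

Throughput in SI: Q_s = 124.7 kg/h ÷ 3600 s/h = 0.0346389 kg/s
t_res = M / Q_s = 14.03 / 0.0346389 = 405.036 s
Geometry in metres: D = 32.1 mm → 0.0321 m, h = 8.22 mm → 0.00822 m; screw speed N = 180.4 rpm = 3.00667 rev/s
γ̇ = π·D·N / h = π · 0.0321 · 3.00667 / 0.00822 = 36.8866 s⁻¹
ΔT = η·γ̇²·t_res / (ρ·cp) = 364 · (36.8866)² · 405.036 / (953 · 1852) = 113.657 K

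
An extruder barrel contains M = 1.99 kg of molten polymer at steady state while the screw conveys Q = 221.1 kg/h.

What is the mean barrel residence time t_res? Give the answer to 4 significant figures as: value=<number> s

value=32.40 s

Throughput in SI: Q_s = 221.1 kg/h ÷ 3600 s/h = 0.0614167 kg/s
Mean residence time: t_res = M/Q_s = 1.99 kg / 0.0614167 kg/s = 32.4016 s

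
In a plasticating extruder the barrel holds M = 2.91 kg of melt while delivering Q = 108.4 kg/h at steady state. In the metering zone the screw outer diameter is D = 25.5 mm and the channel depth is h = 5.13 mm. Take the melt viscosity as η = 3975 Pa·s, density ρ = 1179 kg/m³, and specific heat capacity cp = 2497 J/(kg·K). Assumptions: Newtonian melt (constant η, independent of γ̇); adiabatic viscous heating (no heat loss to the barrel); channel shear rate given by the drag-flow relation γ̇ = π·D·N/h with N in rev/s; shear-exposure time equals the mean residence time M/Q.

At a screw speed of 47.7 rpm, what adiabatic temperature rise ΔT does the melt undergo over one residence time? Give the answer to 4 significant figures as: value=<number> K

Q_s = Q / 3600 = 108.4 / 3600 = 0.0301111 kg/s
t_res = M / Q_s = 2.91 / 0.0301111 = 96.6421 s
Convert to SI: D = 0.0255 m, h = 0.00513 m, N = 47.7/60 = 0.795 rev/s
γ̇ = π D N / h = (π)(0.0255)(0.795) / 0.00513 = 12.4148 s⁻¹
ΔT = η·γ̇²·t_res / (ρ·cp) = 3975 · (12.4148)² · 96.6421 / (1179 · 2497) = 20.1118 K

value=20.11 K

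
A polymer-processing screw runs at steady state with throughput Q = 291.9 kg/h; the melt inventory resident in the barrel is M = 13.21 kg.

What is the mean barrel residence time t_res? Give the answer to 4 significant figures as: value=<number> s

Convert throughput: Q = 291.9 kg/h = 291.9/3600 = 0.0810833 kg/s
t_res = M / Q_s = 13.21 / 0.0810833 = 162.919 s

value=162.9 s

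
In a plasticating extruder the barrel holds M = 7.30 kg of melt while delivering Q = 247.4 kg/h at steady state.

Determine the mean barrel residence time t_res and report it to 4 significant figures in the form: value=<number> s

value=106.2 s

Q_s = Q / 3600 = 247.4 / 3600 = 0.0687222 kg/s
Mean residence time: t_res = M/Q_s = 7.30 kg / 0.0687222 kg/s = 106.225 s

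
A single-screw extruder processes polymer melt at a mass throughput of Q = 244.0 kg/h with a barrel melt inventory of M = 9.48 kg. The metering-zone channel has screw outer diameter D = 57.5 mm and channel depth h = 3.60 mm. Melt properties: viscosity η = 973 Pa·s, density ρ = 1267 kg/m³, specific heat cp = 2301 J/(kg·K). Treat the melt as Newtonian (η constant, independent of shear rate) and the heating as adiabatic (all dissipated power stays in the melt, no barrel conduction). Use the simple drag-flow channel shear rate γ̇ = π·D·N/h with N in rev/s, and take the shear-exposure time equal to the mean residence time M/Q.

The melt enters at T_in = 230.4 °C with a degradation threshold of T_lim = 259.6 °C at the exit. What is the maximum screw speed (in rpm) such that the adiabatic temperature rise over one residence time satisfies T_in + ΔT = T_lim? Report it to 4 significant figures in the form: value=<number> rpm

Q_s = Q / 3600 = 244.0 / 3600 = 0.0677778 kg/s
t_res = M / Q_s = 9.48 ÷ 0.0677778 = 139.869 s
D = 57.5 mm = 0.0575 m;  h = 3.60 mm = 0.0036 m
Allowable rise: ΔT_a = T_lim − T_in = 259.6 − 230.4 = 29.2 K
γ̇_max² = ΔT_a·ρ·cp / (η·t_res) = [29.2 × 1267 × 2301] / [973 × 139.869] = 625.521 s⁻²
Take the square root: γ̇_max = √(625.521) = 25.0104 s⁻¹
Solve γ̇ = πDN/h for N: N_max = γ̇_max·h/(π·D) = 25.0104 × 0.0036 / (π × 0.0575) = 0.498432 rev/s = 29.9059 rpm

value=29.91 rpm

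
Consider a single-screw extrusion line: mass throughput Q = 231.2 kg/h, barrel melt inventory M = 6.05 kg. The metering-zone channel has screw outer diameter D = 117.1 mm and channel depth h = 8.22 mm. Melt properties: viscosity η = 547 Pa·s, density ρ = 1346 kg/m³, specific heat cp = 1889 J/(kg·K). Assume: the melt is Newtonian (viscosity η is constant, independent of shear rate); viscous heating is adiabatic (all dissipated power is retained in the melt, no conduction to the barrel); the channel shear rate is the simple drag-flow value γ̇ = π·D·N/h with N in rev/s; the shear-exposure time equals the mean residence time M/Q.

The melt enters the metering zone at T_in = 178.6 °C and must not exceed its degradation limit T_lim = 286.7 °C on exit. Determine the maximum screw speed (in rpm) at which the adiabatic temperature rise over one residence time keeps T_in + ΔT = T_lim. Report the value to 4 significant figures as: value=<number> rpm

Q_s = Q / 3600 = 231.2 / 3600 = 0.0642222 kg/s
t_res = M / Q_s = 6.05 / 0.0642222 = 94.2042 s
Convert to metres: D = 0.1171 m, h = 0.00822 m
ΔT_a = T_lim − T_in = 286.7 − 178.6 = 108.1 K
γ̇_max² = ΔT_a·ρ·cp / (η·t_res) = [108.1 × 1346 × 1889] / [547 × 94.2042] = 5333.91 s⁻²
γ̇_max = sqrt(5333.91) = 73.0336 s⁻¹
Solve γ̇ = πDN/h for N: N_max = γ̇_max·h/(π·D) = 73.0336 × 0.00822 / (π × 0.1171) = 1.63188 rev/s = 97.9127 rpm

value=97.91 rpm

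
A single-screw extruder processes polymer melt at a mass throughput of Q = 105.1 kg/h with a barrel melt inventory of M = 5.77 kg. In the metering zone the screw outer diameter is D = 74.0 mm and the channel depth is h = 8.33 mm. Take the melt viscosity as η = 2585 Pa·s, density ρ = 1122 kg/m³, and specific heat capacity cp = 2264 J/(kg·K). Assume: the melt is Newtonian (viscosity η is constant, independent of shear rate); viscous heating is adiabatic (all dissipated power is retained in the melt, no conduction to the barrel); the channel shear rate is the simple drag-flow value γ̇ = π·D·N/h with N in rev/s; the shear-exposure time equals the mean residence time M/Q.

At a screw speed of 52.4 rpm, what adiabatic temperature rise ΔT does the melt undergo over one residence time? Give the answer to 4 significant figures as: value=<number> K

Convert throughput: Q = 105.1 kg/h = 105.1/3600 = 0.0291944 kg/s
t_res = M / Q_s = 5.77 ÷ 0.0291944 = 197.64 s
D = 74.0 mm = 0.074 m;  h = 8.33 mm = 0.00833 m;  N = 52.4 rpm / 60 = 0.873333 rev/s
γ̇ = π D N / h = (π)(0.074)(0.873333) / 0.00833 = 24.3734 s⁻¹
ΔT = η·γ̇²·t_res/(ρ·cp) = [2585 × 24.3734² × 197.64] / [1122 × 2264] = 119.481 K

value=119.5 K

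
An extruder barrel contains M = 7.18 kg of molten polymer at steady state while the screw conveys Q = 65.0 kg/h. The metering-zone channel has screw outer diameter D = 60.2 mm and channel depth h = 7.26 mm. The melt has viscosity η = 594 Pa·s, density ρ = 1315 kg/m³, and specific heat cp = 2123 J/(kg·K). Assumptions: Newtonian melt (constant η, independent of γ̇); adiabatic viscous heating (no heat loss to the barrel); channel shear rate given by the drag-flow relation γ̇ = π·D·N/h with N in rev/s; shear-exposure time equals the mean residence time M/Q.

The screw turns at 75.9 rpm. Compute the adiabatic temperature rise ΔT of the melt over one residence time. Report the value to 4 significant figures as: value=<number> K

value=91.88 K

Throughput in SI: Q_s = 65.0 kg/h ÷ 3600 s/h = 0.0180556 kg/s
Mean residence time: t_res = M/Q_s = 7.18 kg / 0.0180556 kg/s = 397.662 s
Convert to SI: D = 0.0602 m, h = 0.00726 m, N = 75.9/60 = 1.265 rev/s
γ̇ = π·D·N / h = π · 0.0602 · 1.265 / 0.00726 = 32.9534 s⁻¹
ΔT = η·γ̇²·t_res/(ρ·cp) = [594 × 32.9534² × 397.662] / [1315 × 2123] = 91.8808 K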